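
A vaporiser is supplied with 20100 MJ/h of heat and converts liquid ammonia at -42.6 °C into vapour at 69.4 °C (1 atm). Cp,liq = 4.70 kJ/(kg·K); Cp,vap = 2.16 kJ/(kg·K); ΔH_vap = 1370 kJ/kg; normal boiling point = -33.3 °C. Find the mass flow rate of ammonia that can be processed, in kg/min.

Δh = 4.70×(-33.3−-42.6) + 1370 + 2.16×(69.4−-33.3) = 1635.5 kJ/kg
Q = 20100 MJ/h = 5583.3 kJ/s = 335000 kJ/min
ṁ = Q/Δh = 335000 / 1635.5 = 204.83 kg/min

ṁ = 205 kg/min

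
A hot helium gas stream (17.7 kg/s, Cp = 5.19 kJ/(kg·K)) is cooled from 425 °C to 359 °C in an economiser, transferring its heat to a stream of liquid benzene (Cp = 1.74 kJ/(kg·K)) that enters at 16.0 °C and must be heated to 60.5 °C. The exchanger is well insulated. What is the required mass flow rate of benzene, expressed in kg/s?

Heat released by hot stream: Q = 17.7 × 5.19 × (425 − 359) = 6063 kJ/s
Energy balance on cold side (adiabatic exchanger): Q = ṁ_c·Cp_c·(T_c,out − T_c,in)
ṁ_c = 6063 / [1.74 × (60.5 − 16.0)] = 78.302 kg/s

ṁ_c = 78.3 kg/s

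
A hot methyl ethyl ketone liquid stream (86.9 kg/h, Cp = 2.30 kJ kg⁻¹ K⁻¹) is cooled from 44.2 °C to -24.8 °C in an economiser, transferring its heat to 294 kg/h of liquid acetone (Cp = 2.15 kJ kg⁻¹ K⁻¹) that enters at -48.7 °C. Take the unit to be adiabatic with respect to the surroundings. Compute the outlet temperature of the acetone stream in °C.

Heat released by hot stream: Q = 86.9 × 2.30 × (44.2 − -24.8) = 13791 kJ/h
Energy balance on cold side (adiabatic exchanger): Q = ṁ_c·Cp_c·(T_c,out − T_c,in)
T_c,out = -48.7 + 13791/(294 × 2.15) = -26.882 °C

T_c,out = -26.9 °C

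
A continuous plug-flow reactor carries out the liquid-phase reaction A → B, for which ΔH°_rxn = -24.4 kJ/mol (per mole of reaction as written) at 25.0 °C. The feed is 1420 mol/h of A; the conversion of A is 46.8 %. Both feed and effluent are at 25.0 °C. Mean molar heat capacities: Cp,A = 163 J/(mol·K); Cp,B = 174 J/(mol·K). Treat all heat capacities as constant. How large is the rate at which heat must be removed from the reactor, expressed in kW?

Q_out = 4.50 kW

Extent of reaction ξ = 0.468 × 1420 = 664.56 mol/h
Reaction term: ξ·ΔH°_rxn = 664.56 × -24.4 = -16215 kJ/h
Q = ΔH = -16215 kJ/h = -4.5042 kW
Heat removed = 4.5042 kW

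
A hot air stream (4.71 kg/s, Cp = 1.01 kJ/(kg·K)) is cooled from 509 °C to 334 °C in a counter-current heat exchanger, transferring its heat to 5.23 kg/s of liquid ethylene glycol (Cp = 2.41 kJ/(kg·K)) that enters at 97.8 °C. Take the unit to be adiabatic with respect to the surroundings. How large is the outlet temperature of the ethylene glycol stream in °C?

Heat released by hot stream: Q = 4.71 × 1.01 × (509 − 334) = 832.49 kJ/s
Energy balance on cold side (adiabatic exchanger): Q = ṁ_c·Cp_c·(T_c,out − T_c,in)
T_c,out = 97.8 + 832.49/(5.23 × 2.41) = 163.85 °C

T_c,out = 164 °C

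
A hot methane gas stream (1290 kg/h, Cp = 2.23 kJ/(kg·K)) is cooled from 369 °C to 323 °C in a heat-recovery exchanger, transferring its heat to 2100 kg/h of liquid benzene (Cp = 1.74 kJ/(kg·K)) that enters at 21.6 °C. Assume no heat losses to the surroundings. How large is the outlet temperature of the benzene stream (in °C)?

Heat released by hot stream: Q = 1290 × 2.23 × (369 − 323) = 132330 kJ/h
Energy balance on cold side (adiabatic exchanger): Q = ṁ_c·Cp_c·(T_c,out − T_c,in)
T_c,out = 21.6 + 132330/(2100 × 1.74) = 57.815 °C

T_c,out = 57.8 °C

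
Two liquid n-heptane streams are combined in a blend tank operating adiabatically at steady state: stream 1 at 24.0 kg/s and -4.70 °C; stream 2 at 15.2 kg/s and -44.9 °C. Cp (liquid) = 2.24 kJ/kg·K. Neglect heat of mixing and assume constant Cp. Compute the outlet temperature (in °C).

No heat crosses the boundary, so H_out = H_in.
T_out = Σ ṁᵢCp,ᵢTᵢ / Σ ṁᵢCp,ᵢ
      = -1781.4 / 87.808 = -20.288 °C

T_out = -20.3 °C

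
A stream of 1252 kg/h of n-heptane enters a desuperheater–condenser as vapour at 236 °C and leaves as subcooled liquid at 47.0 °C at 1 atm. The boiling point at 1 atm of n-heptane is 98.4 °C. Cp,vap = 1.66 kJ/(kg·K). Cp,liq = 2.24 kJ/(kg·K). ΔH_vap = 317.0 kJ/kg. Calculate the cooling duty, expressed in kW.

vapour 236→98.4 °C: -228.42 kJ/kg
condensation at 98.4 °C: -317 kJ/kg
liquid 98.4→47.0 °C: -115.14 kJ/kg
Δh = -228.42 + -317 + -115.14 = -660.55 kJ/kg
Q = ṁ·Δh = 1252 kg/h × -660.55 kJ/kg = -827010 kJ/h
|Q| = 229.73 kW

Q_c = 230 kW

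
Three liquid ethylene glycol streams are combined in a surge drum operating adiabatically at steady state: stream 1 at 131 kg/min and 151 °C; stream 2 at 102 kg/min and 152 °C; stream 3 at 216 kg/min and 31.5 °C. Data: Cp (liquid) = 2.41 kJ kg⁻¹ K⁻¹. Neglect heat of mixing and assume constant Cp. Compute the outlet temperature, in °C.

T_out = 93.7 °C

Adiabatic, steady state ⇒ Σ ṁᵢCp,ᵢ(T_out − Tᵢ) = 0
Σ ṁᵢCp,ᵢTᵢ = 131×2.41×151 + 102×2.41×152 + 216×2.41×31.5 = 101430
Σ ṁᵢCp,ᵢ = 131×2.41 + 102×2.41 + 216×2.41 = 1082.1
T_out = 101430 / 1082.1 = 93.739 °C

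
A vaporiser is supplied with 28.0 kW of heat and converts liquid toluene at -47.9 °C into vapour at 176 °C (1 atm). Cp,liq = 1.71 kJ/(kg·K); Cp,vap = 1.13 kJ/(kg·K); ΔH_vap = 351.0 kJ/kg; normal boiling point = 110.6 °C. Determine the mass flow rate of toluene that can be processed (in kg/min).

ṁ = 2.41 kg/min

Δh = 1.71×(110.6−-47.9) + 351.0 + 1.13×(176−110.6) = 695.94 kJ/kg
Q = 28.0 kW = 28 kJ/s = 1680 kJ/min
ṁ = Q/Δh = 1680 / 695.94 = 2.414 kg/min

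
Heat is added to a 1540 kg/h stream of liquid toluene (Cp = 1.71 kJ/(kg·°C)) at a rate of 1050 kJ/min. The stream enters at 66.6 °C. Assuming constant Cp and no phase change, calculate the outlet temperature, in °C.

T_out = 90.5 °C

Q = 1050 kJ/min = 63000 kJ/h
ΔT = Q/(ṁ·Cp) = 63000/(1540×1.71) = 23.923 K
T_out = 66.6 + 23.923 = 90.523 °C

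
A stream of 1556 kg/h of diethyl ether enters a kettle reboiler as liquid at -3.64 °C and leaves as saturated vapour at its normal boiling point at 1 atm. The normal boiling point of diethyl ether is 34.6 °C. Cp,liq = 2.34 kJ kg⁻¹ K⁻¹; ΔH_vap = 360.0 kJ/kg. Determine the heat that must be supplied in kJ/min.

Q = 11700 kJ/min

liquid -3.64→34.6 °C: 89.482 kJ/kg
vaporisation at 34.6 °C: 360 kJ/kg
Δh = 89.482 + 360 = 449.48 kJ/kg
Q = ṁ·Δh = 1556 kg/h × 449.48 kJ/kg = 699390 kJ/h
|Q| = 194.28 kW = 11657 kJ/min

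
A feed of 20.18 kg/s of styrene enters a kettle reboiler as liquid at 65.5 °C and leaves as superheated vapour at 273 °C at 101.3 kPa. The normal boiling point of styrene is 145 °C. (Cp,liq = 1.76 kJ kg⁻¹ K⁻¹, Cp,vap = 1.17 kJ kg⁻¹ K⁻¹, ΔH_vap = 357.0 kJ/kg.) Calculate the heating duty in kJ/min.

liquid 65.5→145 °C: 139.92 kJ/kg
vaporisation at 145 °C: 357 kJ/kg
vapour 145→273 °C: 149.76 kJ/kg
Δh = 139.92 + 357 + 149.76 = 646.68 kJ/kg
Q = ṁ·Δh = 20.18 kg/s × 646.68 kJ/kg = 13050 kJ/s
|Q| = 13050 kW = 783000 kJ/min

Q = 783000 kJ/min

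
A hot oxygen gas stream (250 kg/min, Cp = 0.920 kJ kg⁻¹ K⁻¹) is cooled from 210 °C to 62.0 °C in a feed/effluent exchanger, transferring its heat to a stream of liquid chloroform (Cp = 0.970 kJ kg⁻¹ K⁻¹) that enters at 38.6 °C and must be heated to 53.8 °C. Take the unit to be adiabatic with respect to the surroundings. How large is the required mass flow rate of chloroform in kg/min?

Heat released by hot stream: Q = 250 × 0.920 × (210 − 62.0) = 34040 kJ/min
Energy balance on cold side (adiabatic exchanger): Q = ṁ_c·Cp_c·(T_c,out − T_c,in)
ṁ_c = 34040 / [0.970 × (53.8 − 38.6)] = 2308.7 kg/min

ṁ_c = 2310 kg/min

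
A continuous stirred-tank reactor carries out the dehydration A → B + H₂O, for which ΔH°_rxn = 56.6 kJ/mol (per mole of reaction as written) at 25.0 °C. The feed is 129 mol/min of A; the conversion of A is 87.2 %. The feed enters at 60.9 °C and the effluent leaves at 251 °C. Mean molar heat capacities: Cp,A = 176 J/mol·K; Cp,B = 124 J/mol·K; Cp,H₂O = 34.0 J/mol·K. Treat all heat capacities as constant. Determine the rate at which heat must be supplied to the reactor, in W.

Extent of reaction ξ = 0.872 × 129 = 112.49 mol/min
Reaction term: ξ·ΔH°_rxn = 112.49 × 56.6 = 6366.8 kJ/min
Sensible, feed 60.9→25 °C: -815.07 kJ/min
Outlet flows (mol/min): A 16.512, B 112.49, H₂O 112.49
Sensible, products 25→251 °C: 4673.5 kJ/min
Q = ΔH = 10225 kJ/min = 170.42 kW
Heat supplied = 170420 W

Q_in = 170000 W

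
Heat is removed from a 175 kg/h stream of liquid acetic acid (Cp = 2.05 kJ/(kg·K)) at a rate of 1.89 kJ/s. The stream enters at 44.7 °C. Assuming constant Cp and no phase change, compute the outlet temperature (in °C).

T_out = 25.7 °C

Q = 1.89 kJ/s = 6804 kJ/h
ΔT = Q/(ṁ·Cp) = 6804/(175×2.05) = 18.966 K
T_out = 44.7 − 18.966 = 25.734 °C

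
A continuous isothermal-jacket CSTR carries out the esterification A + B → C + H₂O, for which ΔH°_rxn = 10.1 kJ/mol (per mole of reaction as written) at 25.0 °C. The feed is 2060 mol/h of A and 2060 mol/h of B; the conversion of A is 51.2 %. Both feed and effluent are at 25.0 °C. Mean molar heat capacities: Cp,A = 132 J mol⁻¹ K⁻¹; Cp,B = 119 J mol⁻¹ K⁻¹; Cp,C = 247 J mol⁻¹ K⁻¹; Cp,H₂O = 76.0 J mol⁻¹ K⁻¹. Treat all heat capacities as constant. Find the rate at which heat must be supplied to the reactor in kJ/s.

Extent of reaction ξ = 0.512 × 2060 = 1054.7 mol/h
Reaction term: ξ·ΔH°_rxn = 1054.7 × 10.1 = 10653 kJ/h
Q = ΔH = 10653 kJ/h = 2.9591 kW
Heat supplied = 2.9591 kJ/s

Q_in = 2.96 kJ/s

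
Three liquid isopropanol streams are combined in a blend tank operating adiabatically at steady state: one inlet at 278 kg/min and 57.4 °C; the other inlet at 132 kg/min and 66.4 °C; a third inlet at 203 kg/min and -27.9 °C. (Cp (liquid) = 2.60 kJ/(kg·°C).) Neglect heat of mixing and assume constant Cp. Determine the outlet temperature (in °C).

T_out = 31.1 °C

Energy balance with Q = 0: Σ ṁᵢCp,ᵢ(T_out − Tᵢ) = 0
Σ ṁᵢCp,ᵢTᵢ = 278×2.60×57.4 + 132×2.60×66.4 + 203×2.60×-27.9 = 49552
Σ ṁᵢCp,ᵢ = 278×2.60 + 132×2.60 + 203×2.60 = 1593.8
T_out = 49552 / 1593.8 = 31.09 °C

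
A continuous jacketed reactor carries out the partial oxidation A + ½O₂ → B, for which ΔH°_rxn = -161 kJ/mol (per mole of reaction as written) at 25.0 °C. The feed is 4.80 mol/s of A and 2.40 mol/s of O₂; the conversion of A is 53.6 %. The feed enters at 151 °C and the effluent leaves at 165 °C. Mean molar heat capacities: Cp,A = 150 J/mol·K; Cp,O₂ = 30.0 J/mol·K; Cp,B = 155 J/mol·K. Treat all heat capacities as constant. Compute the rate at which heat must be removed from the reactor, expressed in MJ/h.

Q_out = 1460 MJ/h

Extent of reaction ξ = 0.536 × 4.80 = 2.5728 mol/s
Reaction term: ξ·ΔH°_rxn = 2.5728 × -161 = -414.22 kJ/s
Sensible, feed 151→25 °C: -99.792 kJ/s
Outlet flows (mol/s): A 2.2272, O₂ 1.1136, B 2.5728
Sensible, products 25→165 °C: 107.28 kJ/s
Q = ΔH = -406.73 kJ/s = -406.73 kW
Heat removed = 1464.2 MJ/h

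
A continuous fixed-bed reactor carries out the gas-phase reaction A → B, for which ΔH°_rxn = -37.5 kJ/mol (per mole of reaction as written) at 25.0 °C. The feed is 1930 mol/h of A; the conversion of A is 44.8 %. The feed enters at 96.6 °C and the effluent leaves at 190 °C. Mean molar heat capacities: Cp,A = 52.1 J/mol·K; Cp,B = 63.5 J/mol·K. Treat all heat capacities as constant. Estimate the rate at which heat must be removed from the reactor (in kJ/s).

Extent of reaction ξ = 0.448 × 1930 = 864.64 mol/h
Reaction term: ξ·ΔH°_rxn = 864.64 × -37.5 = -32424 kJ/h
Sensible, feed 96.6→25 °C: -7199.6 kJ/h
Outlet flows (mol/h): A 1065.4, B 864.64
Sensible, products 25→190 °C: 18218 kJ/h
Q = ΔH = -21406 kJ/h = -5.9461 kW
Heat removed = 5.9461 kJ/s

Q_out = 5.95 kJ/s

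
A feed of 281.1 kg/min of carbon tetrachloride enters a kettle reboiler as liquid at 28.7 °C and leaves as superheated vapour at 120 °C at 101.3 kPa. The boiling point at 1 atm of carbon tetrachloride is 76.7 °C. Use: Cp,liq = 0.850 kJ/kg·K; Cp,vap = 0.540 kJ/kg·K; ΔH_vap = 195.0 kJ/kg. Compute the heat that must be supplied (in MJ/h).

liquid 28.7→76.7 °C: 40.8 kJ/kg
vaporisation at 76.7 °C: 195 kJ/kg
vapour 76.7→120 °C: 23.382 kJ/kg
Δh = 40.8 + 195 + 23.382 = 259.18 kJ/kg
Q = ṁ·Δh = 281.1 kg/min × 259.18 kJ/kg = 72856 kJ/min
|Q| = 1214.3 kW = 4371.4 MJ/h

Q = 4370 MJ/h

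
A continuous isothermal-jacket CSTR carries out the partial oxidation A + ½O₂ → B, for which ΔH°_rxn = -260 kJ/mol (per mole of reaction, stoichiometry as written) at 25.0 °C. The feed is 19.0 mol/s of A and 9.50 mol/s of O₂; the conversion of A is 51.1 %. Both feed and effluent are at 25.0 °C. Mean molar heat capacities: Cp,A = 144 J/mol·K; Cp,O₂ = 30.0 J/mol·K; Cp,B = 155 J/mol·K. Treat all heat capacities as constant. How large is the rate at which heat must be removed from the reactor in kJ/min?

Q_out = 151000 kJ/min

Extent of reaction ξ = 0.511 × 19.0 = 9.709 mol/s
Reaction term: ξ·ΔH°_rxn = 9.709 × -260 = -2524.3 kJ/s
Q = ΔH = -2524.3 kJ/s = -2524.3 kW
Heat removed = 151460 kJ/min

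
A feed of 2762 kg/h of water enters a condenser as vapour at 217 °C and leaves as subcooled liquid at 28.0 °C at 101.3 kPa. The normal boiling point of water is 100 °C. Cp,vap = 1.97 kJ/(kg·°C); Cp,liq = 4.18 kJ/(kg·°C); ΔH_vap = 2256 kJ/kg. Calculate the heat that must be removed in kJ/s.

vapour 217→100 °C: -230.49 kJ/kg
condensation at 100 °C: -2256 kJ/kg
liquid 100→28.0 °C: -300.96 kJ/kg
Δh = -230.49 + -2256 + -300.96 = -2787.4 kJ/kg
Q = ṁ·Δh = 2762 kg/h × -2787.4 kJ/kg = -7.6989e+06 kJ/h
|Q| = 2138.6 kW

Q_c = 2140 kJ/s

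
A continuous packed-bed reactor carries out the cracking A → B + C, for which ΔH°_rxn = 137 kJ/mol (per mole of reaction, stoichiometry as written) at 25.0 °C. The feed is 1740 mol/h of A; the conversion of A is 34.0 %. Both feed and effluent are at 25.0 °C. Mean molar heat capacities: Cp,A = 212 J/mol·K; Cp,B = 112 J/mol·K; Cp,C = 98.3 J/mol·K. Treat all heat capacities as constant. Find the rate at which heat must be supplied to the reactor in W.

Q_in = 22500 W

Extent of reaction ξ = 0.340 × 1740 = 591.6 mol/h
Reaction term: ξ·ΔH°_rxn = 591.6 × 137 = 81049 kJ/h
Q = ΔH = 81049 kJ/h = 22.514 kW
Heat supplied = 22514 W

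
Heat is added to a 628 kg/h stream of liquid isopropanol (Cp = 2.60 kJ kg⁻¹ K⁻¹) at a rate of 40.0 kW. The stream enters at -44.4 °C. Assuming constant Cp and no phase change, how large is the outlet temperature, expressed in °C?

Q = 40.0 kW = 144000 kJ/h
ΔT = Q/(ṁ·Cp) = 144000/(628×2.60) = 88.192 K
T_out = -44.4 + 88.192 = 43.792 °C

T_out = 43.8 °C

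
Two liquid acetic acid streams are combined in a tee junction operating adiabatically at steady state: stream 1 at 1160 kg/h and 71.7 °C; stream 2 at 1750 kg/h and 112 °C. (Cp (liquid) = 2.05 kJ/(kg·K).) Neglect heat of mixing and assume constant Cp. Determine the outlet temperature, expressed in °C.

Energy balance with Q = 0: Σ ṁᵢCp,ᵢ(T_out − Tᵢ) = 0
T_out = Σ ṁᵢCp,ᵢTᵢ / Σ ṁᵢCp,ᵢ
      = 572300 / 5965.5 = 95.935 °C

T_out = 95.9 °C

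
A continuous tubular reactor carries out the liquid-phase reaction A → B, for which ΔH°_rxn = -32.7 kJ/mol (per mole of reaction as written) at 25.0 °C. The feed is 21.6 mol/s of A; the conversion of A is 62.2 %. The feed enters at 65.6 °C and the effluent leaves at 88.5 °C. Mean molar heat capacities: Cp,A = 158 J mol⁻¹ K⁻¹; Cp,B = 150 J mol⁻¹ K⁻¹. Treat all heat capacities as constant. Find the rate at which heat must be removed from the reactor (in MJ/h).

Q_out = 1320 MJ/h

Extent of reaction ξ = 0.622 × 21.6 = 13.435 mol/s
Reaction term: ξ·ΔH°_rxn = 13.435 × -32.7 = -439.33 kJ/s
Sensible, feed 65.6→25 °C: -138.56 kJ/s
Outlet flows (mol/s): A 8.1648, B 13.435
Sensible, products 25→88.5 °C: 209.89 kJ/s
Q = ΔH = -368 kJ/s = -368 kW
Heat removed = 1324.8 MJ/h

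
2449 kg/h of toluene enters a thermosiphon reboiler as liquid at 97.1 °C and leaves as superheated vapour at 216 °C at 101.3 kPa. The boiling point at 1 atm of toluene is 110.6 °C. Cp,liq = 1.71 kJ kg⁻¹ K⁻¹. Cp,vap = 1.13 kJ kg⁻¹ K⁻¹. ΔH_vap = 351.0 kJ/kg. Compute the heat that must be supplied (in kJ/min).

Q = 20100 kJ/min

liquid 97.1→110.6 °C: 23.085 kJ/kg
vaporisation at 110.6 °C: 351 kJ/kg
vapour 110.6→216 °C: 119.1 kJ/kg
Δh = 23.085 + 351 + 119.1 = 493.19 kJ/kg
Q = ṁ·Δh = 2449 kg/h × 493.19 kJ/kg = 1.2078e+06 kJ/h
|Q| = 335.5 kW = 20130 kJ/min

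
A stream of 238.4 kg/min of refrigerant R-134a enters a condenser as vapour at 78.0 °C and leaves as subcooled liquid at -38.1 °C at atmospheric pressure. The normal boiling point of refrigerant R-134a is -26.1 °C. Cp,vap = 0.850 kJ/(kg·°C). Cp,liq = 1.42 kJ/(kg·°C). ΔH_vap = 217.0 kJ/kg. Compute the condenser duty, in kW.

Q_c = 1280 kW

vapour 78.0→-26.1 °C: -88.485 kJ/kg
condensation at -26.1 °C: -217 kJ/kg
liquid -26.1→-38.1 °C: -17.04 kJ/kg
Δh = -88.485 + -217 + -17.04 = -322.52 kJ/kg
Q = ṁ·Δh = 238.4 kg/min × -322.52 kJ/kg = -76890 kJ/min
|Q| = 1281.5 kW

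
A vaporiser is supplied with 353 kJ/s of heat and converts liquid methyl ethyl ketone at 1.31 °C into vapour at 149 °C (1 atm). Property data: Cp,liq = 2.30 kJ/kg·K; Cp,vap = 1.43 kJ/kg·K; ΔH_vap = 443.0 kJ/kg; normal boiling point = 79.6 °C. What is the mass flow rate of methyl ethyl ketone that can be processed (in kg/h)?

ṁ = 1760 kg/h

Δh = 2.30×(79.6−1.31) + 443.0 + 1.43×(149−79.6) = 722.31 kJ/kg
Q = 353 kJ/s = 353 kJ/s = 1.2708e+06 kJ/h
ṁ = Q/Δh = 1.2708e+06 / 722.31 = 1759.4 kg/h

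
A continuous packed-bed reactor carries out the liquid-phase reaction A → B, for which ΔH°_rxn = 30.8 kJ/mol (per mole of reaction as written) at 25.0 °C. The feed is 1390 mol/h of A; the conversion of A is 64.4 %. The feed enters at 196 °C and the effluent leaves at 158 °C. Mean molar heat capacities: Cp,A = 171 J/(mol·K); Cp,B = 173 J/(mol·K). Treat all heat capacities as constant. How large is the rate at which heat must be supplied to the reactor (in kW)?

Extent of reaction ξ = 0.644 × 1390 = 895.16 mol/h
Reaction term: ξ·ΔH°_rxn = 895.16 × 30.8 = 27571 kJ/h
Sensible, feed 196→25 °C: -40645 kJ/h
Outlet flows (mol/h): A 494.84, B 895.16
Sensible, products 25→158 °C: 31851 kJ/h
Q = ΔH = 18777 kJ/h = 5.2158 kW
Heat supplied = 5.2158 kW

Q_in = 5.22 kW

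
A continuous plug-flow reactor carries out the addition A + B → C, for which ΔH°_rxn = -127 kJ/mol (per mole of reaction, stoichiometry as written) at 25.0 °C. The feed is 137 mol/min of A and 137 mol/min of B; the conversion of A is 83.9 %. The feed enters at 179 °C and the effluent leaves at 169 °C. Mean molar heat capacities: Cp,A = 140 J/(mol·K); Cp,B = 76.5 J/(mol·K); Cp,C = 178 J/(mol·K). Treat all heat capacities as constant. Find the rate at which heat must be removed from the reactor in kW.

Q_out = 259 kW

Extent of reaction ξ = 0.839 × 137 = 114.94 mol/min
Reaction term: ξ·ΔH°_rxn = 114.94 × -127 = -14598 kJ/min
Sensible, feed 179→25 °C: -4567.7 kJ/min
Outlet flows (mol/min): A 22.057, B 22.057, C 114.94
Sensible, products 25→169 °C: 3633.9 kJ/min
Q = ΔH = -15532 kJ/min = -258.86 kW
Heat removed = 258.86 kW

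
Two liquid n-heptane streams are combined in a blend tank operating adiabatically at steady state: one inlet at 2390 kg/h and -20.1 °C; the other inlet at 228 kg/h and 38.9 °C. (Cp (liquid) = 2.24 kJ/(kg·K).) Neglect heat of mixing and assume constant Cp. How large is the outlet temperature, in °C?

Energy balance with Q = 0: Σ ṁᵢCp,ᵢ(T_out − Tᵢ) = 0
T_out = Σ ṁᵢCp,ᵢTᵢ / Σ ṁᵢCp,ᵢ
      = -87740 / 5864.3 = -14.962 °C

T_out = -15.0 °C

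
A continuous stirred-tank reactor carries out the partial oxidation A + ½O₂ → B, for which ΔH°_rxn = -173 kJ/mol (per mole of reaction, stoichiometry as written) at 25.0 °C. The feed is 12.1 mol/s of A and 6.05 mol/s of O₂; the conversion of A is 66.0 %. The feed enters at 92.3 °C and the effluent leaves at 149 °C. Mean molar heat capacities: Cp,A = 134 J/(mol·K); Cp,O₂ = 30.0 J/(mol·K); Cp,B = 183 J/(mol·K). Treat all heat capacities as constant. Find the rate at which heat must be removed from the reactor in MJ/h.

Extent of reaction ξ = 0.660 × 12.1 = 7.986 mol/s
Reaction term: ξ·ΔH°_rxn = 7.986 × -173 = -1381.6 kJ/s
Sensible, feed 92.3→25 °C: -121.34 kJ/s
Outlet flows (mol/s): A 4.114, O₂ 2.057, B 7.986
Sensible, products 25→149 °C: 257.23 kJ/s
Q = ΔH = -1245.7 kJ/s = -1245.7 kW
Heat removed = 4484.5 MJ/h

Q_out = 4480 MJ/h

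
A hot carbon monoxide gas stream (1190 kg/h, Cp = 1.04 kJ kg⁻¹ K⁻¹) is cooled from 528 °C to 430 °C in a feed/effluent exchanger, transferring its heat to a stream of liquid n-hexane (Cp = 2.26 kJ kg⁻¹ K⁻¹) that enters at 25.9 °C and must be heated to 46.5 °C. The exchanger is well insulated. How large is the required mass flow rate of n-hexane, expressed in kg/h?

ṁ_c = 2610 kg/h

Heat released by hot stream: Q = 1190 × 1.04 × (528 − 430) = 121280 kJ/h
Energy balance on cold side (adiabatic exchanger): Q = ṁ_c·Cp_c·(T_c,out − T_c,in)
ṁ_c = 121280 / [2.26 × (46.5 − 25.9)] = 2605.1 kg/h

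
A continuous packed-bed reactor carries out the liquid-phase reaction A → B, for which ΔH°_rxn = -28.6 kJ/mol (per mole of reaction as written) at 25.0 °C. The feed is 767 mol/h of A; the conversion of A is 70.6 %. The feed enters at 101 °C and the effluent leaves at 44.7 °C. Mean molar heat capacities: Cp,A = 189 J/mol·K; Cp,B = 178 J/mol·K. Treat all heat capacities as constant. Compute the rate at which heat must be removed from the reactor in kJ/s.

Extent of reaction ξ = 0.706 × 767 = 541.5 mol/h
Reaction term: ξ·ΔH°_rxn = 541.5 × -28.6 = -15487 kJ/h
Sensible, feed 101→25 °C: -11017 kJ/h
Outlet flows (mol/h): A 225.5, B 541.5
Sensible, products 25→44.7 °C: 2738.4 kJ/h
Q = ΔH = -23766 kJ/h = -6.6016 kW
Heat removed = 6.6016 kJ/s

Q_out = 6.60 kJ/s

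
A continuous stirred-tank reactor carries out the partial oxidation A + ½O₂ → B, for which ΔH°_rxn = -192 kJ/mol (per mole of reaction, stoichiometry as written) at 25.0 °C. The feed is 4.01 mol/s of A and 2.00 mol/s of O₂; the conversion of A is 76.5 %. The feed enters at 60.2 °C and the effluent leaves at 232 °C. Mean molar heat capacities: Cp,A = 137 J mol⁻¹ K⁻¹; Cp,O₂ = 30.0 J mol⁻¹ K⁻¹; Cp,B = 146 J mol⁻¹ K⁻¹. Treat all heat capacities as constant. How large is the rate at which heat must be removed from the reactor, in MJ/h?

Extent of reaction ξ = 0.765 × 4.01 = 3.0676 mol/s
Reaction term: ξ·ΔH°_rxn = 3.0676 × -192 = -588.99 kJ/s
Sensible, feed 60.2→25 °C: -21.45 kJ/s
Outlet flows (mol/s): A 0.94235, O₂ 0.46618, B 3.0676
Sensible, products 25→232 °C: 122.33 kJ/s
Q = ΔH = -488.11 kJ/s = -488.11 kW
Heat removed = 1757.2 MJ/h

Q_out = 1760 MJ/h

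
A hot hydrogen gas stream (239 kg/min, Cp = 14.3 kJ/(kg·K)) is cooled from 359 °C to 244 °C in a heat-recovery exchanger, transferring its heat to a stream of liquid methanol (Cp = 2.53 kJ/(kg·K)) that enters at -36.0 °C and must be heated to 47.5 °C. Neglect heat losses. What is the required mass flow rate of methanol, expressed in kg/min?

ṁ_c = 1860 kg/min

Heat released by hot stream: Q = 239 × 14.3 × (359 − 244) = 393040 kJ/min
Energy balance on cold side (adiabatic exchanger): Q = ṁ_c·Cp_c·(T_c,out − T_c,in)
ṁ_c = 393040 / [2.53 × (47.5 − -36.0)] = 1860.5 kg/min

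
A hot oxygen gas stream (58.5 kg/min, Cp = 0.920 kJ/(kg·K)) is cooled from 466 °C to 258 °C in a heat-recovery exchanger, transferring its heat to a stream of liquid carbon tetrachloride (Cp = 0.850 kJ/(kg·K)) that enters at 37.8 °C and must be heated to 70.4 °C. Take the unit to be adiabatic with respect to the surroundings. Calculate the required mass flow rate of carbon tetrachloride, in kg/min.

ṁ_c = 404 kg/min

Heat released by hot stream: Q = 58.5 × 0.920 × (466 − 258) = 11195 kJ/min
Energy balance on cold side (adiabatic exchanger): Q = ṁ_c·Cp_c·(T_c,out − T_c,in)
ṁ_c = 11195 / [0.850 × (70.4 − 37.8)] = 403.99 kg/min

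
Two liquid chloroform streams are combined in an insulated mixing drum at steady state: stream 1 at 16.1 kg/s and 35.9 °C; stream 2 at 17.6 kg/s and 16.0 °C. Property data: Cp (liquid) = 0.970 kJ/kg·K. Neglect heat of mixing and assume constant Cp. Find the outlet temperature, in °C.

T_out = 25.5 °C

No heat crosses the boundary, so H_out = H_in.
T_out = Σ ṁᵢCp,ᵢTᵢ / Σ ṁᵢCp,ᵢ
      = 833.8 / 32.689 = 25.507 °C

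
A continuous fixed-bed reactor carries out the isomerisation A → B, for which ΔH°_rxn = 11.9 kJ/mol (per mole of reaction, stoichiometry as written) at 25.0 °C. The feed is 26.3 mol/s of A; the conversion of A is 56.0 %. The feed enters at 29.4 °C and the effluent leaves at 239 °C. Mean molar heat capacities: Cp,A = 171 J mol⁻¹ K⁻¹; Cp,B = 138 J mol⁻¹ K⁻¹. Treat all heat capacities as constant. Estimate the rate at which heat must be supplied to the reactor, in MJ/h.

Extent of reaction ξ = 0.560 × 26.3 = 14.728 mol/s
Reaction term: ξ·ΔH°_rxn = 14.728 × 11.9 = 175.26 kJ/s
Sensible, feed 29.4→25 °C: -19.788 kJ/s
Outlet flows (mol/s): A 11.572, B 14.728
Sensible, products 25→239 °C: 858.41 kJ/s
Q = ΔH = 1013.9 kJ/s = 1013.9 kW
Heat supplied = 3650 MJ/h

Q_in = 3650 MJ/h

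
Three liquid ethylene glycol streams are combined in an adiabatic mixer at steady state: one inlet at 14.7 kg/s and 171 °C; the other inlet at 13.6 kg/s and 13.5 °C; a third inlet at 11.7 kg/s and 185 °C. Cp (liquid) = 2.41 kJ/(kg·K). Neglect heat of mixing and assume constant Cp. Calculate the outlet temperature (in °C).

Energy balance with Q = 0: Σ ṁᵢCp,ᵢ(T_out − Tᵢ) = 0
Σ ṁᵢCp,ᵢTᵢ = 14.7×2.41×171 + 13.6×2.41×13.5 + 11.7×2.41×185 = 11717
Σ ṁᵢCp,ᵢ = 14.7×2.41 + 13.6×2.41 + 11.7×2.41 = 96.4
T_out = 11717 / 96.4 = 121.54 °C

T_out = 122 °C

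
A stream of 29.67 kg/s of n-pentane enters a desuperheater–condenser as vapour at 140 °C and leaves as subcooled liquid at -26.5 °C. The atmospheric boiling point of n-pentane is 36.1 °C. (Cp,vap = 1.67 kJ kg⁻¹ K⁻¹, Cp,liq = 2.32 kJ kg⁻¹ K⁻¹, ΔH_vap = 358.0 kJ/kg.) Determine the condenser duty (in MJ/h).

Q_c = 72300 MJ/h

vapour 140→36.1 °C: -173.51 kJ/kg
condensation at 36.1 °C: -358 kJ/kg
liquid 36.1→-26.5 °C: -145.23 kJ/kg
Δh = -173.51 + -358 + -145.23 = -676.75 kJ/kg
Q = ṁ·Δh = 29.67 kg/s × -676.75 kJ/kg = -20079 kJ/s
|Q| = 20079 kW = 72284 MJ/h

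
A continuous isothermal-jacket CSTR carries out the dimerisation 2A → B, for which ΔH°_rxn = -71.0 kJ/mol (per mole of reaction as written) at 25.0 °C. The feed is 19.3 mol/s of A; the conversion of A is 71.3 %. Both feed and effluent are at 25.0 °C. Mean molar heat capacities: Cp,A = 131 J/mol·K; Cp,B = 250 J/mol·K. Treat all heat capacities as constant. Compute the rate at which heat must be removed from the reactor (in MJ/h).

Extent of reaction ξ = 0.713 × 19.3 / 2 = 6.8804 mol/s
Reaction term: ξ·ΔH°_rxn = 6.8804 × -71.0 = -488.51 kJ/s
Q = ΔH = -488.51 kJ/s = -488.51 kW
Heat removed = 1758.6 MJ/h

Q_out = 1760 MJ/h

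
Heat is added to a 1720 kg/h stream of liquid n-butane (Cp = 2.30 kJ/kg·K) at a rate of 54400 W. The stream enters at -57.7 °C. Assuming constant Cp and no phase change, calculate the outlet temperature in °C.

T_out = -8.20 °C

Q = 54400 W = 195840 kJ/h
ΔT = Q/(ṁ·Cp) = 195840/(1720×2.30) = 49.505 K
T_out = -57.7 + 49.505 = -8.1954 °C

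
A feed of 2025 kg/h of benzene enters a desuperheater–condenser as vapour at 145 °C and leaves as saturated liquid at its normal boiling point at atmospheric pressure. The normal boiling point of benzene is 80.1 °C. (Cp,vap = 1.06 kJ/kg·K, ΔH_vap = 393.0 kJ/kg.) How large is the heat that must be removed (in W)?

vapour 145→80.1 °C: -68.794 kJ/kg
condensation at 80.1 °C: -393 kJ/kg
Δh = -68.794 + -393 = -461.79 kJ/kg
Q = ṁ·Δh = 2025 kg/h × -461.79 kJ/kg = -935130 kJ/h
|Q| = 259.76 kW = 259760 W

Q_c = 260000 W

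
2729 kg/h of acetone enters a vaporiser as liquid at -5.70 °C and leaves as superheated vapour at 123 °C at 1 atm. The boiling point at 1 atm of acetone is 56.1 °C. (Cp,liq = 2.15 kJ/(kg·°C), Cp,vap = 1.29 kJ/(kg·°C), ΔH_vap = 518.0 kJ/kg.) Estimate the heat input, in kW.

liquid -5.70→56.1 °C: 132.87 kJ/kg
vaporisation at 56.1 °C: 518 kJ/kg
vapour 56.1→123 °C: 86.301 kJ/kg
Δh = 132.87 + 518 + 86.301 = 737.17 kJ/kg
Q = ṁ·Δh = 2729 kg/h × 737.17 kJ/kg = 2.0117e+06 kJ/h
|Q| = 558.82 kW

Q = 559 kW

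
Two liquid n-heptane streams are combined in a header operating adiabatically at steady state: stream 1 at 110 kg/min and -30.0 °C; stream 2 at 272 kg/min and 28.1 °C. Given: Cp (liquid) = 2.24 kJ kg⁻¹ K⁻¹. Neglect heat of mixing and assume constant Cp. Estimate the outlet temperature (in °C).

T_out = 11.4 °C

No heat crosses the boundary, so H_out = H_in.
T_out = Σ ṁᵢCp,ᵢTᵢ / Σ ṁᵢCp,ᵢ
      = 9728.8 / 855.68 = 11.37 °C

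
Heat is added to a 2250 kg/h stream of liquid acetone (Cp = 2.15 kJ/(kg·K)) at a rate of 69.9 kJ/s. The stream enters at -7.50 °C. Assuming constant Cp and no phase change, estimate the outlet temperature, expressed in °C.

T_out = 44.5 °C

Q = 69.9 kJ/s = 251640 kJ/h
ΔT = Q/(ṁ·Cp) = 251640/(2250×2.15) = 52.019 K
T_out = -7.50 + 52.019 = 44.519 °C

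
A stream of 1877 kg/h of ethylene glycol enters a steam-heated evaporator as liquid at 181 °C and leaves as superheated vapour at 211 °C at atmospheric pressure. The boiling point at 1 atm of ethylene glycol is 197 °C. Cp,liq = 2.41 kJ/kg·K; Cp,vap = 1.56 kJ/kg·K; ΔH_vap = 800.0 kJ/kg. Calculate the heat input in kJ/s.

Q = 449 kJ/s

liquid 181→197 °C: 38.56 kJ/kg
vaporisation at 197 °C: 800 kJ/kg
vapour 197→211 °C: 21.84 kJ/kg
Δh = 38.56 + 800 + 21.84 = 860.4 kJ/kg
Q = ṁ·Δh = 1877 kg/h × 860.4 kJ/kg = 1.615e+06 kJ/h
|Q| = 448.6 kW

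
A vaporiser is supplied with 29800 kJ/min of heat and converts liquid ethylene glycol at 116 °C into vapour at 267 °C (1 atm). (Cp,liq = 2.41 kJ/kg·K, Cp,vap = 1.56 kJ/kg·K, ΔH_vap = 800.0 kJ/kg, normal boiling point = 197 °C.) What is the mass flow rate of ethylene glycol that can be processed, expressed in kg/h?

ṁ = 1620 kg/h

Δh = 2.41×(197−116) + 800.0 + 1.56×(267−197) = 1104.4 kJ/kg
Q = 29800 kJ/min = 496.67 kJ/s = 1.788e+06 kJ/h
ṁ = Q/Δh = 1.788e+06 / 1104.4 = 1619 kg/h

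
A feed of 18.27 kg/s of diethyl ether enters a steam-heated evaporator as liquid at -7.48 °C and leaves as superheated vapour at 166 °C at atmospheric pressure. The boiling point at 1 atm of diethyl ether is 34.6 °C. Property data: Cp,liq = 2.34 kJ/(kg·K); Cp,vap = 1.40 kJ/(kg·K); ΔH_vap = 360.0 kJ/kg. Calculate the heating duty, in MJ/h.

Q = 42300 MJ/h

liquid -7.48→34.6 °C: 98.467 kJ/kg
vaporisation at 34.6 °C: 360 kJ/kg
vapour 34.6→166 °C: 183.96 kJ/kg
Δh = 98.467 + 360 + 183.96 = 642.43 kJ/kg
Q = ṁ·Δh = 18.27 kg/s × 642.43 kJ/kg = 11737 kJ/s
|Q| = 11737 kW = 42254 MJ/h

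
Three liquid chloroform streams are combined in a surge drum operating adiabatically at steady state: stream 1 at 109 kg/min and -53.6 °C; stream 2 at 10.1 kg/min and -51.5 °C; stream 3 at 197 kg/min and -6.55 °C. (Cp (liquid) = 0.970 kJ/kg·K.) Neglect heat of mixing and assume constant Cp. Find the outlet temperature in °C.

T_out = -24.2 °C

No heat crosses the boundary, so H_out = H_in.
Σ ṁᵢCp,ᵢTᵢ = 109×0.970×-53.6 + 10.1×0.970×-51.5 + 197×0.970×-6.55 = -7423.3
Σ ṁᵢCp,ᵢ = 109×0.970 + 10.1×0.970 + 197×0.970 = 306.62
T_out = -7423.3 / 306.62 = -24.21 °C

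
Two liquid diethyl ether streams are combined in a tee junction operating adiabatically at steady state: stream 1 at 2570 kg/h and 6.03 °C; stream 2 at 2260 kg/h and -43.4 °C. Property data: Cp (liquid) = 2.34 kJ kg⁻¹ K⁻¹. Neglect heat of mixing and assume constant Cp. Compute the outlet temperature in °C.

T_out = -17.1 °C

Energy balance with Q = 0: Σ ṁᵢCp,ᵢ(T_out − Tᵢ) = 0
T_out = Σ ṁᵢCp,ᵢTᵢ / Σ ṁᵢCp,ᵢ
      = -193250 / 11302 = -17.099 °C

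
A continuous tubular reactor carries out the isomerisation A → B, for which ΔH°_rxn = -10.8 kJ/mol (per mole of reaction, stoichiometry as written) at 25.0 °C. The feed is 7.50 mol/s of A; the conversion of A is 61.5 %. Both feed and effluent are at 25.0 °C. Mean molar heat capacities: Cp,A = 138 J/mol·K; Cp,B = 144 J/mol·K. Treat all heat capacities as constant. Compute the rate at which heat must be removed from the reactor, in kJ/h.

Extent of reaction ξ = 0.615 × 7.50 = 4.6125 mol/s
Reaction term: ξ·ΔH°_rxn = 4.6125 × -10.8 = -49.815 kJ/s
Q = ΔH = -49.815 kJ/s = -49.815 kW
Heat removed = 179330 kJ/h

Q_out = 179000 kJ/h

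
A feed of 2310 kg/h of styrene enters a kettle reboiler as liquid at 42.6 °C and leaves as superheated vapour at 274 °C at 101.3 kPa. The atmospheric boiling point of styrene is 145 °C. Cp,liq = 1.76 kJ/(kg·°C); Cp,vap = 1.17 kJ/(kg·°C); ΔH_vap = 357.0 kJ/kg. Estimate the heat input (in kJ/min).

Q = 26500 kJ/min

liquid 42.6→145 °C: 180.22 kJ/kg
vaporisation at 145 °C: 357 kJ/kg
vapour 145→274 °C: 150.93 kJ/kg
Δh = 180.22 + 357 + 150.93 = 688.15 kJ/kg
Q = ṁ·Δh = 2310 kg/h × 688.15 kJ/kg = 1.5896e+06 kJ/h
|Q| = 441.57 kW = 26494 kJ/min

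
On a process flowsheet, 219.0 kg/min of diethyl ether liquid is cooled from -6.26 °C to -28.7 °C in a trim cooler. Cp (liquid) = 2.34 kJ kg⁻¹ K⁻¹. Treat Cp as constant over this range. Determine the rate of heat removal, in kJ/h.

Q_c = 690000 kJ/h

Q = ṁ·Cp·ΔT = 219.0 × 2.34 × (-28.7 − -6.26) = -11500 kJ/min
Converting: 11500 / 60 s = 191.66 kW
Cooling duty = 689980 kJ/h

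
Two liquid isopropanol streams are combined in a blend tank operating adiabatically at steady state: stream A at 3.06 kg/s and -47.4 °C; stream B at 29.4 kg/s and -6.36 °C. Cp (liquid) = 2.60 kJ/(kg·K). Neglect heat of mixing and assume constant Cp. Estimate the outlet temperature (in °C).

Energy balance with Q = 0: Σ ṁᵢCp,ᵢ(T_out − Tᵢ) = 0
T_out = Σ ṁᵢCp,ᵢTᵢ / Σ ṁᵢCp,ᵢ
      = -863.27 / 84.396 = -10.229 °C

T_out = -10.2 °C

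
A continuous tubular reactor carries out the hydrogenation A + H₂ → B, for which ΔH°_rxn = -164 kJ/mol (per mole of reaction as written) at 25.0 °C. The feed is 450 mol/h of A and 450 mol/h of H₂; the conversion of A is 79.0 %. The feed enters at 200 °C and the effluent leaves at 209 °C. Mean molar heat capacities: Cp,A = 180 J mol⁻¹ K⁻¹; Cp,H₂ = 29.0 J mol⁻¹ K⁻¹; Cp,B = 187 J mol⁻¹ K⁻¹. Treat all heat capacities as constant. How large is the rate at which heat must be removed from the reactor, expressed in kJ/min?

Q_out = 982 kJ/min

Extent of reaction ξ = 0.790 × 450 = 355.5 mol/h
Reaction term: ξ·ΔH°_rxn = 355.5 × -164 = -58302 kJ/h
Sensible, feed 200→25 °C: -16459 kJ/h
Outlet flows (mol/h): A 94.5, H₂ 94.5, B 355.5
Sensible, products 25→209 °C: 15866 kJ/h
Q = ΔH = -58895 kJ/h = -16.36 kW
Heat removed = 981.58 kJ/min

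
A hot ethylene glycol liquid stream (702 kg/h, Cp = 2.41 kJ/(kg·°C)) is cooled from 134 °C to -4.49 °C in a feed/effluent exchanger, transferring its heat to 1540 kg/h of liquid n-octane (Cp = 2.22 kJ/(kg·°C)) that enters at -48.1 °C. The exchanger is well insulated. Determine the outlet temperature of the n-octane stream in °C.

T_c,out = 20.4 °C

Heat released by hot stream: Q = 702 × 2.41 × (134 − -4.49) = 234300 kJ/h
Energy balance on cold side (adiabatic exchanger): Q = ṁ_c·Cp_c·(T_c,out − T_c,in)
T_c,out = -48.1 + 234300/(1540 × 2.22) = 20.433 °C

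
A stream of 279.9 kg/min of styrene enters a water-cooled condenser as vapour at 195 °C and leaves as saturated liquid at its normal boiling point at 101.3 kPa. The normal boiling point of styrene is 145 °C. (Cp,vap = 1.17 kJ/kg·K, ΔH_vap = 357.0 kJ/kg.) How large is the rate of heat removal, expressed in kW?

Q_c = 1940 kW

vapour 195→145 °C: -58.5 kJ/kg
condensation at 145 °C: -357 kJ/kg
Δh = -58.5 + -357 = -415.5 kJ/kg
Q = ṁ·Δh = 279.9 kg/min × -415.5 kJ/kg = -116300 kJ/min
|Q| = 1938.3 kW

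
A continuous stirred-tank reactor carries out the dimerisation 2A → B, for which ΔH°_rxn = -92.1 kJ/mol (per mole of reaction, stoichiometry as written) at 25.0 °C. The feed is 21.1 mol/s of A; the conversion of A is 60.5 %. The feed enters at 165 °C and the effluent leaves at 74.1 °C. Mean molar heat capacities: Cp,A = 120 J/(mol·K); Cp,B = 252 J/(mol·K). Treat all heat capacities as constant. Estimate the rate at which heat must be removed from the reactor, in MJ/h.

Extent of reaction ξ = 0.605 × 21.1 / 2 = 6.3828 mol/s
Reaction term: ξ·ΔH°_rxn = 6.3828 × -92.1 = -587.85 kJ/s
Sensible, feed 165→25 °C: -354.48 kJ/s
Outlet flows (mol/s): A 8.3345, B 6.3828
Sensible, products 25→74.1 °C: 128.08 kJ/s
Q = ΔH = -814.25 kJ/s = -814.25 kW
Heat removed = 2931.3 MJ/h

Q_out = 2930 MJ/h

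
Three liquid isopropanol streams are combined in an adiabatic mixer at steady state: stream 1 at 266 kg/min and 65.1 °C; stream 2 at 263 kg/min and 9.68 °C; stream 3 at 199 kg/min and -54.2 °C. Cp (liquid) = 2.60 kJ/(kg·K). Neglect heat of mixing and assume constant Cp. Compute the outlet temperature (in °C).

Adiabatic, steady state ⇒ Σ ṁᵢCp,ᵢ(T_out − Tᵢ) = 0
T_out = Σ ṁᵢCp,ᵢTᵢ / Σ ṁᵢCp,ᵢ
      = 23599 / 1892.8 = 12.468 °C

T_out = 12.5 °C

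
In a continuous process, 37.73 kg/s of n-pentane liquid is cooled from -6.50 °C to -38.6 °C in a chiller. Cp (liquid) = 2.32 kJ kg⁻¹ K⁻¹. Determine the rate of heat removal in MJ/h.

Q = ṁ·Cp·ΔT = 37.73 × 2.32 × (-38.6 − -6.50) = -2809.8 kJ/s
Cooling duty = 10115 MJ/h

Q_c = 10100 MJ/h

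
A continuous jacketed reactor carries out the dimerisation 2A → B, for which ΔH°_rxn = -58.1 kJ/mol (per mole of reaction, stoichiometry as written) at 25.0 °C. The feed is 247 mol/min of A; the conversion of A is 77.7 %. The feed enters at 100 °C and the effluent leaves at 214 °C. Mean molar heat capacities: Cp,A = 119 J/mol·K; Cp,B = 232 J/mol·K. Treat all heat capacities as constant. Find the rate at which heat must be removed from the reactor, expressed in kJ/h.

Q_out = 140000 kJ/h

Extent of reaction ξ = 0.777 × 247 / 2 = 95.96 mol/min
Reaction term: ξ·ΔH°_rxn = 95.96 × -58.1 = -5575.2 kJ/min
Sensible, feed 100→25 °C: -2204.5 kJ/min
Outlet flows (mol/min): A 55.081, B 95.96
Sensible, products 25→214 °C: 5446.5 kJ/min
Q = ΔH = -2333.3 kJ/min = -38.888 kW
Heat removed = 140000 kJ/h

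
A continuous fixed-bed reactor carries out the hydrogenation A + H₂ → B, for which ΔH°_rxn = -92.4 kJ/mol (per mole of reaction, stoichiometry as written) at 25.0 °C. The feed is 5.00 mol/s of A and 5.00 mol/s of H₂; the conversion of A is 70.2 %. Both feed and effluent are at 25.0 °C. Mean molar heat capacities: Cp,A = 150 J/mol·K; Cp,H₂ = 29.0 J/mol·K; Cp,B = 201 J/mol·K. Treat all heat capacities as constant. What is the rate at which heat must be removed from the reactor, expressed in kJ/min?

Q_out = 19500 kJ/min

Extent of reaction ξ = 0.702 × 5.00 = 3.51 mol/s
Reaction term: ξ·ΔH°_rxn = 3.51 × -92.4 = -324.32 kJ/s
Q = ΔH = -324.32 kJ/s = -324.32 kW
Heat removed = 19459 kJ/min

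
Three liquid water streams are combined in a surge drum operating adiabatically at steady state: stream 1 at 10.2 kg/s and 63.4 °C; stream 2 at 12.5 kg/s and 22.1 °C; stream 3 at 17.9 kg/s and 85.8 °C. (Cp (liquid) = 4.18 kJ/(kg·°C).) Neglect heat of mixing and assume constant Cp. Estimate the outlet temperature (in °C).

T_out = 60.6 °C

Energy balance with Q = 0: Σ ṁᵢCp,ᵢ(T_out − Tᵢ) = 0
T_out = Σ ṁᵢCp,ᵢTᵢ / Σ ṁᵢCp,ᵢ
      = 10278 / 169.71 = 60.56 °C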